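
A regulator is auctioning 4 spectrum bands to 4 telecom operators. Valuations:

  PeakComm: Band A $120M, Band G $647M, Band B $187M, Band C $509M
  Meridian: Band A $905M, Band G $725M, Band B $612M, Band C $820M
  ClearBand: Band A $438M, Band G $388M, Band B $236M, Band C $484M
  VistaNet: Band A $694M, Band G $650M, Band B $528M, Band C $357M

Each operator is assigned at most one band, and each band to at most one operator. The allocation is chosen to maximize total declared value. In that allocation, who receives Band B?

VistaNet receives Band B.

This is a one-to-one assignment (maximum-weight bipartite matching).
Optimal: PeakComm→Band G ($647M), Meridian→Band A ($905M), ClearBand→Band C ($484M), VistaNet→Band B ($528M) — total 647+905+484+528 = $2564M.
Column-greedy (each band in turn goes to its best remaining operator) gives $2300M, worse by 264.
Next-best assignment: PeakComm→Band G, Meridian→Band B, ClearBand→Band C, VistaNet→Band A = $2437M.
Swapping PeakComm↔Meridian (PeakComm→Band A $120M, Meridian→Band G $725M) loses 707.
VistaNet's own top band is Band A ($694M), but forcing VistaNet→Band A and reassigning the rest optimally gives only $2437M — worse by 127.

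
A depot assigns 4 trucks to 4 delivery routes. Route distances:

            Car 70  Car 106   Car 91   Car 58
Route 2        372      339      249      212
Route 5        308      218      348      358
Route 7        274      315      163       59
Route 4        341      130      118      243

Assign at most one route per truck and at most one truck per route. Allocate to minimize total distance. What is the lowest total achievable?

Optimal: Car 70→Route 5 (308 km), Car 106→Route 4 (130 km), Car 91→Route 2 (249 km), Car 58→Route 7 (59 km) — total 308+130+249+59 = 746 km.
Every other assignment is strictly worse.

Min total: 746 km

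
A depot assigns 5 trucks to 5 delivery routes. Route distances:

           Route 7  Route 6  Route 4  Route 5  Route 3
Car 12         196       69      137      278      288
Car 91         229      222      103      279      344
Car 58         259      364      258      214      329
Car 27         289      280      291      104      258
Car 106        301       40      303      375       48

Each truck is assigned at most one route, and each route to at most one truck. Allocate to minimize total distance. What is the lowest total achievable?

Optimal: Car 12→Route 6 (69 km), Car 91→Route 4 (103 km), Car 58→Route 7 (259 km), Car 27→Route 5 (104 km), Car 106→Route 3 (48 km) — total 69+103+259+104+48 = 583 km.
Min-entry greedy (repeatedly take the single cheapest remaining cell) gives 772 km, worse by 189.
Checked against all permutations: 583 km is optimal.

Minimum total: 583 km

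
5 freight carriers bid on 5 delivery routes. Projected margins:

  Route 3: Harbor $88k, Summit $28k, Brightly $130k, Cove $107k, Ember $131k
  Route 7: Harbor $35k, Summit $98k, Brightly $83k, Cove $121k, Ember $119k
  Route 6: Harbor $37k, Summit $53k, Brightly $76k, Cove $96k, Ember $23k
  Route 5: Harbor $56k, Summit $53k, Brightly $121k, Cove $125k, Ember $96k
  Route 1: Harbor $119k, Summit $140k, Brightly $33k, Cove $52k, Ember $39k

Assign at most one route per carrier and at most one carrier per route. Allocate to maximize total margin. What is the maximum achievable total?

This is a one-to-one assignment (maximum-weight bipartite matching).
Optimal: Harbor→Route 1 ($119k), Summit→Route 7 ($98k), Brightly→Route 5 ($121k), Cove→Route 6 ($96k), Ember→Route 3 ($131k) — total 119+98+121+96+131 = $565k.
Column-greedy (each route in turn goes to its best remaining carrier) gives $524k, worse by 41.

Maximum total: $565k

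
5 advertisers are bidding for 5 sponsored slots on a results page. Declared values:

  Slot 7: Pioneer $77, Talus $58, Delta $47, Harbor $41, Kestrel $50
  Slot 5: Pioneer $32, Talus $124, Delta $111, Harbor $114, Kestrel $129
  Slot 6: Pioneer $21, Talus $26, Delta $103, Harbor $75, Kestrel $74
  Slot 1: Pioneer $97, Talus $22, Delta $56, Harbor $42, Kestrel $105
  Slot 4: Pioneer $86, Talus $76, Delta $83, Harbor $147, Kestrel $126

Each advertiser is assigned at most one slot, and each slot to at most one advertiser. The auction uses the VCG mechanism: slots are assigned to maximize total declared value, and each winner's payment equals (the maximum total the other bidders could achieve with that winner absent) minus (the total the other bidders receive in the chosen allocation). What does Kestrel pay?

Efficient allocation: Pioneer→Slot 7 ($77), Talus→Slot 5 ($124), Delta→Slot 6 ($103), Harbor→Slot 4 ($147), Kestrel→Slot 1 ($105); total welfare W = $556.
Kestrel receives Slot 1 at value $105, so the others get W − 105 = $451.
Without Kestrel: best allocation of the remaining 4 bidders over all 5 slots is Pioneer→Slot 1 ($97), Talus→Slot 5 ($124), Delta→Slot 6 ($103), Harbor→Slot 4 ($147), total $471.
VCG payment = (others' best without Kestrel) − (others' welfare with Kestrel) = 471 − 451 = $20.

Kestrel pays $20.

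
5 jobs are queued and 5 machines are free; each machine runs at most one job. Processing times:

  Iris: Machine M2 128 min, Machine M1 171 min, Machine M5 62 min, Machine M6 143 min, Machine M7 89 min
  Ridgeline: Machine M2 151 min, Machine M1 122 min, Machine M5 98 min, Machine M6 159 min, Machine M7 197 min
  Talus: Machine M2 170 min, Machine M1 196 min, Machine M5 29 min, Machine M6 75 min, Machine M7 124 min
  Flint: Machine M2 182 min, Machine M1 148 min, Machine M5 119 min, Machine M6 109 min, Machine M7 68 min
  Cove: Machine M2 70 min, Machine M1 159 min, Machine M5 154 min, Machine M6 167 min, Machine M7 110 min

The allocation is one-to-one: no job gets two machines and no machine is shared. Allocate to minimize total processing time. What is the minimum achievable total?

Minimum total: 397 min

Optimal: Iris→Machine M5 (62 min), Ridgeline→Machine M1 (122 min), Talus→Machine M6 (75 min), Flint→Machine M7 (68 min), Cove→Machine M2 (70 min) — total 62+122+75+68+70 = 397 min.
Next-best assignment: Iris→Machine M7, Ridgeline→Machine M1, Talus→Machine M5, Flint→Machine M6, Cove→Machine M2 = 419 min.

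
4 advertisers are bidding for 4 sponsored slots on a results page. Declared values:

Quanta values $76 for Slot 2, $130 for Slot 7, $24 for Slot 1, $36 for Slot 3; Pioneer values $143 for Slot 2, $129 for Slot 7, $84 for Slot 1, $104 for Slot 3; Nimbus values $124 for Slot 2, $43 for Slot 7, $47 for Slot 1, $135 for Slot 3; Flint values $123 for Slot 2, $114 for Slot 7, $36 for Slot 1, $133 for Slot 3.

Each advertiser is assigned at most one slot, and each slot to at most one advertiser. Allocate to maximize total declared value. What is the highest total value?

Max total: $472

This is the linear assignment problem.
Optimal: Quanta→Slot 7 ($130), Pioneer→Slot 1 ($84), Nimbus→Slot 3 ($135), Flint→Slot 2 ($123) — total 130+84+135+123 = $472.
Max-entry greedy (repeatedly take the single best remaining cell) gives $444, worse by 28.
Next-best assignment: Quanta→Slot 7, Pioneer→Slot 1, Nimbus→Slot 2, Flint→Slot 3 = $471.
Checked against all permutations: $472 is optimal.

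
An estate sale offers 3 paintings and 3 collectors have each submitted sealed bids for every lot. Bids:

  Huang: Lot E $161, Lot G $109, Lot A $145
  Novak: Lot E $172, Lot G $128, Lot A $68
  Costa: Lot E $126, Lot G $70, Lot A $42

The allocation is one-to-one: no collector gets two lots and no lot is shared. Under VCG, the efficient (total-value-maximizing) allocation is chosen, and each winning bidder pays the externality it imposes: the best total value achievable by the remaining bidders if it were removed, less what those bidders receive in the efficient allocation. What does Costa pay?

Efficient allocation: Huang→Lot A ($145), Novak→Lot G ($128), Costa→Lot E ($126); total welfare W = $399.
Costa receives Lot E at value $126, so the others get W − 126 = $273.
Without Costa: best allocation of the remaining 2 bidders over all 3 lots is Huang→Lot A ($145), Novak→Lot E ($172), total $317.
VCG payment = (others' best without Costa) − (others' welfare with Costa) = 317 − 273 = $44.

Costa pays $44.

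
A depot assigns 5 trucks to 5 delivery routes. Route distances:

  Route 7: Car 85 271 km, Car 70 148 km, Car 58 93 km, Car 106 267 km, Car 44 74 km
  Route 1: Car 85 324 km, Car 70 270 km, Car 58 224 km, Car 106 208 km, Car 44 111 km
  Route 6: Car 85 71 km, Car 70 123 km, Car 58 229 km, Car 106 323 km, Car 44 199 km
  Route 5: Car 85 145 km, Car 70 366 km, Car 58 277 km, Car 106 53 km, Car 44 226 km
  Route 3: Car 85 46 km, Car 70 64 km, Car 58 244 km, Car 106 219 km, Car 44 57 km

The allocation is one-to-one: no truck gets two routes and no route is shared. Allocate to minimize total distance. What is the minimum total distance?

Treat this as an assignment problem: match each truck to one route.
Optimal: Car 85→Route 6 (71 km), Car 70→Route 3 (64 km), Car 58→Route 7 (93 km), Car 106→Route 5 (53 km), Car 44→Route 1 (111 km) — total 71+64+93+53+111 = 392 km.
Row-greedy (each truck in turn takes its cheapest remaining route) gives 426 km, worse by 34.

Min total: 392 km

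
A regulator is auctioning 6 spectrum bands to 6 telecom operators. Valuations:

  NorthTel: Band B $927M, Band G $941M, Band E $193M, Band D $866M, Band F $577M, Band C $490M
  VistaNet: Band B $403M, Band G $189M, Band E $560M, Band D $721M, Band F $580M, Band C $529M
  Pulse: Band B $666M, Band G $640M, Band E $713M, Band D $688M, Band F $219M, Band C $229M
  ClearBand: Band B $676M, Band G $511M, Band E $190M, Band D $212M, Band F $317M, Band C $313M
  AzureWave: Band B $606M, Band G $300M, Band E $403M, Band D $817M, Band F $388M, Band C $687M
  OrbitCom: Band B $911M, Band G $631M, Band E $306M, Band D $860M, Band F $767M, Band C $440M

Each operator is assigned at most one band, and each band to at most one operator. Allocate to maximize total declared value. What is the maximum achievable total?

Max total: $4505M

This is the linear assignment problem.
Optimal: NorthTel→Band G ($941M), VistaNet→Band D ($721M), Pulse→Band E ($713M), ClearBand→Band B ($676M), AzureWave→Band C ($687M), OrbitCom→Band F ($767M) — total 941+721+713+676+687+767 = $4505M.
Max-entry greedy (repeatedly take the single best remaining cell) gives $4275M, worse by 230.
Next-best assignment: NorthTel→Band G, VistaNet→Band F, Pulse→Band E, ClearBand→Band B, AzureWave→Band C, OrbitCom→Band D = $4457M.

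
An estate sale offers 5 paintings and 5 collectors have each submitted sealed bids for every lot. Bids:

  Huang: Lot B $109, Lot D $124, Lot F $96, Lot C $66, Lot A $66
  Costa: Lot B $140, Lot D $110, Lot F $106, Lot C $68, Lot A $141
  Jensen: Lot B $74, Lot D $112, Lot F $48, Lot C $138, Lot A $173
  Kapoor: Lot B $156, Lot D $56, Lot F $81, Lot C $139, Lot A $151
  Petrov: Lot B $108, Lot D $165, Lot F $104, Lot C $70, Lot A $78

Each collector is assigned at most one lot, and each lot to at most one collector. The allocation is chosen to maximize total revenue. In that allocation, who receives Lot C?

Optimal: Huang→Lot F ($96), Costa→Lot B ($140), Jensen→Lot A ($173), Kapoor→Lot C ($139), Petrov→Lot D ($165) — total 96+140+173+139+165 = $713.
Max-entry greedy (repeatedly take the single best remaining cell) gives $666, worse by 47.
Checked against all permutations: $713 is optimal.
Kapoor's own top lot is Lot B ($156), but forcing Kapoor→Lot B and reassigning the rest optimally gives only $696 — worse by 17.

Kapoor receives Lot C.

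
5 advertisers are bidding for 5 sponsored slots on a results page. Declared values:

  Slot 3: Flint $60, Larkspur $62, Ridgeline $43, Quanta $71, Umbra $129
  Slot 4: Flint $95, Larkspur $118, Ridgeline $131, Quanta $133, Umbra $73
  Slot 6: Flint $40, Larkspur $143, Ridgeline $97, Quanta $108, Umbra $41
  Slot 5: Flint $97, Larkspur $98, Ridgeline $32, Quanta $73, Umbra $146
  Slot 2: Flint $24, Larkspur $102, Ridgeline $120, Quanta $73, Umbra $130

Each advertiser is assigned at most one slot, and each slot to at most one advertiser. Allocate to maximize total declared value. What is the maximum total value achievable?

This is a one-to-one assignment (maximum-weight bipartite matching).
Optimal: Flint→Slot 5 ($97), Larkspur→Slot 6 ($143), Ridgeline→Slot 2 ($120), Quanta→Slot 4 ($133), Umbra→Slot 3 ($129) — total 97+143+120+133+129 = $622.
Row-greedy (each advertiser in turn takes its best remaining slot) gives $573, worse by 49.
Next-best assignment: Flint→Slot 3, Larkspur→Slot 6, Ridgeline→Slot 2, Quanta→Slot 4, Umbra→Slot 5 = $602.

Maximum total: $622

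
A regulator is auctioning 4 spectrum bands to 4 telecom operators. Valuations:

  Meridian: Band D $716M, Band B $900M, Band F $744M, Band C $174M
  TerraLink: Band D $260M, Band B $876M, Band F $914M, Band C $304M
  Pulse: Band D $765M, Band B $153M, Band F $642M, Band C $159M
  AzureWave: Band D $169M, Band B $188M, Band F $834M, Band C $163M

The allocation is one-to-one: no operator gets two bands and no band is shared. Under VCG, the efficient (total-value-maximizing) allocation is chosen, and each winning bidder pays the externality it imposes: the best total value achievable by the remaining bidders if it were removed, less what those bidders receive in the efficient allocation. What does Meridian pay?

Efficient allocation: Meridian→Band B ($900M), TerraLink→Band C ($304M), Pulse→Band D ($765M), AzureWave→Band F ($834M); total welfare W = $2803M.
Meridian receives Band B at value $900M, so the others get W − 900 = $1903M.
Without Meridian: best allocation of the remaining 3 bidders over all 4 bands is TerraLink→Band B ($876M), Pulse→Band D ($765M), AzureWave→Band F ($834M), total $2475M.
VCG payment = (others' best without Meridian) − (others' welfare with Meridian) = 2475 − 1903 = $572M.

Meridian pays $572M.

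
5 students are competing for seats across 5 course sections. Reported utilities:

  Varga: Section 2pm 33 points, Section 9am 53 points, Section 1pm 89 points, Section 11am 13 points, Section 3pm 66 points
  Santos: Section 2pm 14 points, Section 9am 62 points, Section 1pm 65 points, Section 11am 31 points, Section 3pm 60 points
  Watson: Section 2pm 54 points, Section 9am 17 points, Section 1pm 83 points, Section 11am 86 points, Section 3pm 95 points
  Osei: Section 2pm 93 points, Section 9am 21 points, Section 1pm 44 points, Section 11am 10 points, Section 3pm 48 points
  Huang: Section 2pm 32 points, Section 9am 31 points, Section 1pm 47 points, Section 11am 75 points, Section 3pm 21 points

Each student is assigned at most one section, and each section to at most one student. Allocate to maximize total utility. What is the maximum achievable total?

Maximum total: 414 points

Optimal: Varga→Section 1pm (89 points), Santos→Section 9am (62 points), Watson→Section 3pm (95 points), Osei→Section 2pm (93 points), Huang→Section 11am (75 points) — total 89+62+95+93+75 = 414 points.
Column-greedy (each section in turn goes to its best remaining student) gives 351 points, worse by 63.
Swapping Santos↔Osei (Santos→Section 2pm 14 points, Osei→Section 9am 21 points) loses 120.
No other one-to-one assignment exceeds 414 points.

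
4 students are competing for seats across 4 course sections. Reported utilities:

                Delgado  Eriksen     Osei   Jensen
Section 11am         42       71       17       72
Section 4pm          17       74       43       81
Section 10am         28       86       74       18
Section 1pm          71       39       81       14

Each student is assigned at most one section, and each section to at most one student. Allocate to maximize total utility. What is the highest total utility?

Max total: 297 points

Optimal: Delgado→Section 1pm (71 points), Eriksen→Section 11am (71 points), Osei→Section 10am (74 points), Jensen→Section 4pm (81 points) — total 71+71+74+81 = 297 points.
Row-greedy (each student in turn takes its best remaining section) gives 272 points, worse by 25.
Next-best assignment: Delgado→Section 1pm, Eriksen→Section 4pm, Osei→Section 10am, Jensen→Section 11am = 291 points.
Swapping Osei↔Eriksen (Osei→Section 11am 17 points, Eriksen→Section 10am 86 points) loses 42.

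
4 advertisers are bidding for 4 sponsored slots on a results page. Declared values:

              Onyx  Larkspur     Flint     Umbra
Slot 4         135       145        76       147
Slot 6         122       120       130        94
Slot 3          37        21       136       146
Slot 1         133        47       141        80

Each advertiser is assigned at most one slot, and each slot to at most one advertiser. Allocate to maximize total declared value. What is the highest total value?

Optimal: Onyx→Slot 6 ($122), Larkspur→Slot 4 ($145), Flint→Slot 1 ($141), Umbra→Slot 3 ($146) — total 122+145+141+146 = $554.
Swapping Flint↔Umbra (Flint→Slot 3 $136, Umbra→Slot 1 $80) loses 71.

Maximum total: $554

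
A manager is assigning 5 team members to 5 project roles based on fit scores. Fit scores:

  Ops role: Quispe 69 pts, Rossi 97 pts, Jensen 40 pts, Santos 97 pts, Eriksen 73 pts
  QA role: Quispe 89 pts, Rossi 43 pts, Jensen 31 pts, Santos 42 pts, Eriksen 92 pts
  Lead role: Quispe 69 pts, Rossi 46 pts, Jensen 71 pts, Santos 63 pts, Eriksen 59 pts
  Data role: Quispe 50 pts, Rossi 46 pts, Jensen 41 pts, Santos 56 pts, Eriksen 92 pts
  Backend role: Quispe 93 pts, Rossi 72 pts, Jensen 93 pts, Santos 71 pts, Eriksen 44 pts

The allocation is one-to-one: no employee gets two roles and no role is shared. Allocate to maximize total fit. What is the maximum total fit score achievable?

This is a one-to-one assignment (maximum-weight bipartite matching).
Optimal: Quispe→QA role (89 pts), Rossi→Ops role (97 pts), Jensen→Backend role (93 pts), Santos→Lead role (63 pts), Eriksen→Data role (92 pts) — total 89+97+93+63+92 = 434 pts.
Every other assignment is strictly worse.

Maximum total: 434 pts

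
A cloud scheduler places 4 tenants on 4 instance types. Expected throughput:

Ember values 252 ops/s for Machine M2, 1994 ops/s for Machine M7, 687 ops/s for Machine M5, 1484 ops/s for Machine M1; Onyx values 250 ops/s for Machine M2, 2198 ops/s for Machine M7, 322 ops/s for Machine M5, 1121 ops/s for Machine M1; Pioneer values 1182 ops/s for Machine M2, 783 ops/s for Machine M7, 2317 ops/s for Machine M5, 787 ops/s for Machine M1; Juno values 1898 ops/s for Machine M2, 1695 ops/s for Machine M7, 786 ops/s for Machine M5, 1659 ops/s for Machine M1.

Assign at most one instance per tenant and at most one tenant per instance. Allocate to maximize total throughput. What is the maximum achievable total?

Max total: 7897 ops/s

This is the linear assignment problem.
Optimal: Ember→Machine M1 (1484 ops/s), Onyx→Machine M7 (2198 ops/s), Pioneer→Machine M5 (2317 ops/s), Juno→Machine M2 (1898 ops/s) — total 1484+2198+2317+1898 = 7897 ops/s.
Next-best assignment: Ember→Machine M7, Onyx→Machine M1, Pioneer→Machine M5, Juno→Machine M2 = 7330 ops/s.
No other one-to-one assignment exceeds 7897 ops/s.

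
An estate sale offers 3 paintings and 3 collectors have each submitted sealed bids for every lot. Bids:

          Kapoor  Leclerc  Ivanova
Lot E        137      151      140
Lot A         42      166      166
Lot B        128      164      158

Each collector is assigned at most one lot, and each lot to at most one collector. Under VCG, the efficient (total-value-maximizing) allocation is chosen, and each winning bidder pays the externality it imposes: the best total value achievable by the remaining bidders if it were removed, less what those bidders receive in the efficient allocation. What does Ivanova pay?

Efficient allocation: Kapoor→Lot E ($137), Leclerc→Lot B ($164), Ivanova→Lot A ($166); total welfare W = $467.
Ivanova receives Lot A at value $166, so the others get W − 166 = $301.
Without Ivanova: best allocation of the remaining 2 bidders over all 3 lots is Kapoor→Lot E ($137), Leclerc→Lot A ($166), total $303.
VCG payment = (others' best without Ivanova) − (others' welfare with Ivanova) = 303 − 301 = $2.

Ivanova pays $2.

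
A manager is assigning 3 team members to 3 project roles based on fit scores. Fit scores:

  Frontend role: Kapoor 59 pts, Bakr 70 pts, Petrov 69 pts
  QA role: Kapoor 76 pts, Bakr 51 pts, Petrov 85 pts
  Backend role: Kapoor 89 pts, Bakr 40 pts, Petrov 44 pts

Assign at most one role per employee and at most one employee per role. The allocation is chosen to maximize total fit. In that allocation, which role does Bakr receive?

Bakr receives Frontend role.

This is a one-to-one assignment (maximum-weight bipartite matching).
Optimal: Kapoor→Backend role (89 pts), Bakr→Frontend role (70 pts), Petrov→QA role (85 pts) — total 89+70+85 = 244 pts.
Checked against all permutations: 244 pts is optimal.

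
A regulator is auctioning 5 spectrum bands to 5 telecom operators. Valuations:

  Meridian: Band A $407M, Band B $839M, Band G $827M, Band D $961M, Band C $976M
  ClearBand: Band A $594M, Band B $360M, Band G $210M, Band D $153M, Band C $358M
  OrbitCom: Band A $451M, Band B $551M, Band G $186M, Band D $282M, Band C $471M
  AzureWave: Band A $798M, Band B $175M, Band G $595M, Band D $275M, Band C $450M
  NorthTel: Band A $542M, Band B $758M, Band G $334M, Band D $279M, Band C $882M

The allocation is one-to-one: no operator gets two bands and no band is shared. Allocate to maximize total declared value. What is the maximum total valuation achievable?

Treat this as an assignment problem: match each operator to one band.
Optimal: Meridian→Band D ($961M), ClearBand→Band A ($594M), OrbitCom→Band B ($551M), AzureWave→Band G ($595M), NorthTel→Band C ($882M) — total 961+594+551+595+882 = $3583M.
Max-entry greedy (repeatedly take the single best remaining cell) gives $3024M, worse by 559.

Max total: $3583M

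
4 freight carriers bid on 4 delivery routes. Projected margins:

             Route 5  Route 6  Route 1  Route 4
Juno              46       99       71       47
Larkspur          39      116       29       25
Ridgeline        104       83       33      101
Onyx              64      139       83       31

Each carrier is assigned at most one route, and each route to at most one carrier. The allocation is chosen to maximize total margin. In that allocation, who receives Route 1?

Juno receives Route 1.

Optimal: Juno→Route 1 ($71k), Larkspur→Route 6 ($116k), Ridgeline→Route 4 ($101k), Onyx→Route 5 ($64k) — total 71+116+101+64 = $352k.
Row-greedy (each carrier in turn takes its best remaining route) gives $322k, worse by 30.
Every other assignment is strictly worse.
Juno's own top route is Route 6 ($99k), but forcing Juno→Route 6 and reassigning the rest optimally gives only $322k — worse by 30.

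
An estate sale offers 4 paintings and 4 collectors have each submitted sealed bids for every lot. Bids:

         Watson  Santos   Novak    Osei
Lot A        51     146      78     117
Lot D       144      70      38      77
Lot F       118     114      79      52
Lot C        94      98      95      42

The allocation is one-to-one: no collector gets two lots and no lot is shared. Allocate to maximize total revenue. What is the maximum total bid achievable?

Optimal: Watson→Lot D ($144), Santos→Lot F ($114), Novak→Lot C ($95), Osei→Lot A ($117) — total 144+114+95+117 = $470.
Row-greedy (each collector in turn takes its best remaining lot) gives $437, worse by 33.
Swapping Novak↔Osei (Novak→Lot A $78, Osei→Lot C $42) loses 92.

Maximum total: $470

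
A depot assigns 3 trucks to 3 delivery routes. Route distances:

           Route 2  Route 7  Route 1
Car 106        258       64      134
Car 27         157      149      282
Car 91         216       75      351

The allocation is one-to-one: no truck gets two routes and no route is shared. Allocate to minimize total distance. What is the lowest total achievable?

Min total: 366 km

This is the linear assignment problem.
Optimal: Car 106→Route 1 (134 km), Car 27→Route 2 (157 km), Car 91→Route 7 (75 km) — total 134+157+75 = 366 km.
Row-greedy (each truck in turn takes its cheapest remaining route) gives 572 km, worse by 206.
Every other assignment is strictly worse.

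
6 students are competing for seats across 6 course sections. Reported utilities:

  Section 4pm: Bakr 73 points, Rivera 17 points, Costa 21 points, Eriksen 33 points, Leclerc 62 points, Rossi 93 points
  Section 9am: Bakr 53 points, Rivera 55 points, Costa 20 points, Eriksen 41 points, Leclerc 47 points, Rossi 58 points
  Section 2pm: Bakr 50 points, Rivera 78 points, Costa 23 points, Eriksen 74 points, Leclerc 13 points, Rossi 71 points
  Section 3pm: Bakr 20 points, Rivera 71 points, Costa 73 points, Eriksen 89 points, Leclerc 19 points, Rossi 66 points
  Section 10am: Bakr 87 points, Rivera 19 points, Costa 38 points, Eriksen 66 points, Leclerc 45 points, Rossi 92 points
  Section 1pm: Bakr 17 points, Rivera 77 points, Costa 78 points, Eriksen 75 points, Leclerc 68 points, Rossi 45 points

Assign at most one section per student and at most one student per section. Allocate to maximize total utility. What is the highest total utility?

This is a one-to-one assignment (maximum-weight bipartite matching).
Optimal: Bakr→Section 10am (87 points), Rivera→Section 2pm (78 points), Costa→Section 1pm (78 points), Eriksen→Section 3pm (89 points), Leclerc→Section 9am (47 points), Rossi→Section 4pm (93 points) — total 87+78+78+89+47+93 = 472 points.
Column-greedy (each section in turn goes to its best remaining student) gives 450 points, worse by 22.

Maximum total: 472 points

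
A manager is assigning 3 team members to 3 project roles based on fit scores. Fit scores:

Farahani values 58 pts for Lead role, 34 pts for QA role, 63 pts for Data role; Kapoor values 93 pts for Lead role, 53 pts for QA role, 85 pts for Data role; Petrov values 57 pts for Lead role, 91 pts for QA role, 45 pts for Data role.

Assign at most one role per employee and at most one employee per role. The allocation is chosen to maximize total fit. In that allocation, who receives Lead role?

Kapoor receives Lead role.

This is the linear assignment problem.
Optimal: Farahani→Data role (63 pts), Kapoor→Lead role (93 pts), Petrov→QA role (91 pts) — total 63+93+91 = 247 pts.
Next-best assignment: Farahani→Lead role, Kapoor→Data role, Petrov→QA role = 234 pts.
No other one-to-one assignment exceeds 247 pts.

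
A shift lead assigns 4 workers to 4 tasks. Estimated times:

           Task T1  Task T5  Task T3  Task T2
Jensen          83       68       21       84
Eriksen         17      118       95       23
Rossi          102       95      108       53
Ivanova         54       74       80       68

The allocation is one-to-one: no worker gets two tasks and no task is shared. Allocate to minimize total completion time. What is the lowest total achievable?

Min total: 165 min

Optimal: Jensen→Task T3 (21 min), Eriksen→Task T1 (17 min), Rossi→Task T2 (53 min), Ivanova→Task T5 (74 min) — total 21+17+53+74 = 165 min.
Column-greedy (each task in turn goes to its cheapest remaining worker) gives 218 min, worse by 53.
Every other assignment is strictly worse.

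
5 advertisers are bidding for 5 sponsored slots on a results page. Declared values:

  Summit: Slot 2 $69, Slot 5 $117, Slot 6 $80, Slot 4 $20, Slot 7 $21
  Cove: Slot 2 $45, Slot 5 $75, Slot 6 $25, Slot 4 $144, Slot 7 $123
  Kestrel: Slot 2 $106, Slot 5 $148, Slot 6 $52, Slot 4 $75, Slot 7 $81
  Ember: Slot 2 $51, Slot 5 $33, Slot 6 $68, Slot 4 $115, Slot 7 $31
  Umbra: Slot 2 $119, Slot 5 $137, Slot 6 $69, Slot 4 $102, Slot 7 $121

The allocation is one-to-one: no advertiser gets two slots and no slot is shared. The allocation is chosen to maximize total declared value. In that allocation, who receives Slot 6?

Treat this as an assignment problem: match each advertiser to one slot.
Optimal: Summit→Slot 6 ($80), Cove→Slot 7 ($123), Kestrel→Slot 5 ($148), Ember→Slot 4 ($115), Umbra→Slot 2 ($119) — total 80+123+148+115+119 = $585.
Column-greedy (each slot in turn goes to its best remaining advertiser) gives $522, worse by 63.
Swapping Ember↔Umbra (Ember→Slot 2 $51, Umbra→Slot 4 $102) loses 81.
Summit's own top slot is Slot 5 ($117), but forcing Summit→Slot 5 and reassigning the rest optimally gives only $556 — worse by 29.

Summit receives Slot 6.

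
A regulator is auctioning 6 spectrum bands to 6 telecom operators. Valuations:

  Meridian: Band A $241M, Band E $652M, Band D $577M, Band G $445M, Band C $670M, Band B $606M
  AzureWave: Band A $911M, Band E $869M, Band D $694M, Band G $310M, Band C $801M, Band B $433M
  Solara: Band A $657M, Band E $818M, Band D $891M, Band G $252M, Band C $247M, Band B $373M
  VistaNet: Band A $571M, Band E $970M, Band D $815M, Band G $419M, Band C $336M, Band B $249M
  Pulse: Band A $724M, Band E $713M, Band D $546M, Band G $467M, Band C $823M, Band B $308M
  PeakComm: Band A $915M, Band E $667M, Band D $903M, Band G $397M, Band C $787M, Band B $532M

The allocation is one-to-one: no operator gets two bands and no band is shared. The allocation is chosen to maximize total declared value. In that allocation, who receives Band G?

Pulse receives Band G.

Optimal: Meridian→Band B ($606M), AzureWave→Band C ($801M), Solara→Band D ($891M), VistaNet→Band E ($970M), Pulse→Band G ($467M), PeakComm→Band A ($915M) — total 606+801+891+970+467+915 = $4650M.
Max-entry greedy (repeatedly take the single best remaining cell) gives $4515M, worse by 135.
Swapping AzureWave↔Meridian (AzureWave→Band B $433M, Meridian→Band C $670M) loses 304.
Every other assignment is strictly worse.
Pulse's own top band is Band C ($823M), but forcing Pulse→Band C and reassigning the rest optimally gives only $4598M — worse by 52.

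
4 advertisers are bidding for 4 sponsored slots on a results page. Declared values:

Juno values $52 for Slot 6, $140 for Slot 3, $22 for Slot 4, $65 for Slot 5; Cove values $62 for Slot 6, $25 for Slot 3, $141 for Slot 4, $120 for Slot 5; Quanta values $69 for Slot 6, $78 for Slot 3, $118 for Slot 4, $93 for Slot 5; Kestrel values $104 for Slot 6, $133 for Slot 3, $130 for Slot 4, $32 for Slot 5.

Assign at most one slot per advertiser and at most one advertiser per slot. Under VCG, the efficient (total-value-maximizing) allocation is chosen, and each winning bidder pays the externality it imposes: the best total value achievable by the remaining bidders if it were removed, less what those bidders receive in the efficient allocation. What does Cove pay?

Cove pays $1.

Efficient allocation: Juno→Slot 3 ($140), Cove→Slot 5 ($120), Quanta→Slot 4 ($118), Kestrel→Slot 6 ($104); total welfare W = $482.
Cove receives Slot 5 at value $120, so the others get W − 120 = $362.
Without Cove: best allocation of the remaining 3 bidders over all 4 slots is Juno→Slot 3 ($140), Quanta→Slot 5 ($93), Kestrel→Slot 4 ($130), total $363.
VCG payment = (others' best without Cove) − (others' welfare with Cove) = 363 − 362 = $1.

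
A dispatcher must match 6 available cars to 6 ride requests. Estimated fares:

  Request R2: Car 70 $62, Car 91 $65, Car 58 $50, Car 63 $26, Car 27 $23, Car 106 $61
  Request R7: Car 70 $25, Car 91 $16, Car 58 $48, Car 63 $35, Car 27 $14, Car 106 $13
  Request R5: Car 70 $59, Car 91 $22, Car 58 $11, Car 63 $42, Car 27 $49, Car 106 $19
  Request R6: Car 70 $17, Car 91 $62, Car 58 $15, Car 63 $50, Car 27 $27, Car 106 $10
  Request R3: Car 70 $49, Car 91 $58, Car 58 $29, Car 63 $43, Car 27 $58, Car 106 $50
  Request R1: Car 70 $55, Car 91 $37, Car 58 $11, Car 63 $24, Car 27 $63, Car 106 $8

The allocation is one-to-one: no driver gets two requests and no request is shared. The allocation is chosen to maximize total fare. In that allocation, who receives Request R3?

This is the linear assignment problem.
Optimal: Car 70→Request R5 ($59), Car 91→Request R3 ($58), Car 58→Request R7 ($48), Car 63→Request R6 ($50), Car 27→Request R1 ($63), Car 106→Request R2 ($61) — total 59+58+48+50+63+61 = $339.
Next-best assignment: Car 70→Request R5, Car 91→Request R6, Car 58→Request R7, Car 63→Request R3, Car 27→Request R1, Car 106→Request R2 = $336.
Checked against all permutations: $339 is optimal.
Car 91's own top request is Request R2 ($65), but forcing Car 91→Request R2 and reassigning the rest optimally gives only $335 — worse by 4.

Car 91 receives Request R3.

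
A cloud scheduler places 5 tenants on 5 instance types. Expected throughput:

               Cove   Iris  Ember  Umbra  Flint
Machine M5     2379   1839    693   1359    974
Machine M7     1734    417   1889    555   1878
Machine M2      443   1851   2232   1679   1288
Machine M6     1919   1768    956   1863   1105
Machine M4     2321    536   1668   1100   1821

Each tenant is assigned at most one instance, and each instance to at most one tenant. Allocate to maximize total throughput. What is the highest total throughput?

Optimal: Cove→Machine M4 (2321 ops/s), Iris→Machine M5 (1839 ops/s), Ember→Machine M2 (2232 ops/s), Umbra→Machine M6 (1863 ops/s), Flint→Machine M7 (1878 ops/s) — total 2321+1839+2232+1863+1878 = 10133 ops/s.
Column-greedy (each instance in turn goes to its best remaining tenant) gives 9803 ops/s, worse by 330.
Every other assignment is strictly worse.

Max total: 10133 ops/s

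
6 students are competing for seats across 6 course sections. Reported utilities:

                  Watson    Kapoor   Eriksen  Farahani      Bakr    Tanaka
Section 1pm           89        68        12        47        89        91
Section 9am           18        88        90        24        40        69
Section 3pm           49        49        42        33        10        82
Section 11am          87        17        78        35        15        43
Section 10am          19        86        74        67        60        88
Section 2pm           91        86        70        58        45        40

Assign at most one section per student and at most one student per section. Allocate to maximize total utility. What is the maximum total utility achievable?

Max total: 501 points

Optimal: Watson→Section 11am (87 points), Kapoor→Section 2pm (86 points), Eriksen→Section 9am (90 points), Farahani→Section 10am (67 points), Bakr→Section 1pm (89 points), Tanaka→Section 3pm (82 points) — total 87+86+90+67+89+82 = 501 points.
Max-entry greedy (repeatedly take the single best remaining cell) gives 403 points, worse by 98.
Swapping Bakr↔Kapoor (Bakr→Section 2pm 45 points, Kapoor→Section 1pm 68 points) loses 62.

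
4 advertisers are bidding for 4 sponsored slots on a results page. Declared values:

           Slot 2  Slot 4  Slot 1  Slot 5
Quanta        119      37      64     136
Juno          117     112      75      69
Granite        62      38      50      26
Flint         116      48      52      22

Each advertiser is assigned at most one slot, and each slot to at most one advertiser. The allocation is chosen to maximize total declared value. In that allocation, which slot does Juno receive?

Juno receives Slot 4.

Optimal: Quanta→Slot 5 ($136), Juno→Slot 4 ($112), Granite→Slot 1 ($50), Flint→Slot 2 ($116) — total 136+112+50+116 = $414.
Column-greedy (each slot in turn goes to its best remaining advertiser) gives $309, worse by 105.
Juno's own top slot is Slot 2 ($117), but forcing Juno→Slot 2 and reassigning the rest optimally gives only $351 — worse by 63.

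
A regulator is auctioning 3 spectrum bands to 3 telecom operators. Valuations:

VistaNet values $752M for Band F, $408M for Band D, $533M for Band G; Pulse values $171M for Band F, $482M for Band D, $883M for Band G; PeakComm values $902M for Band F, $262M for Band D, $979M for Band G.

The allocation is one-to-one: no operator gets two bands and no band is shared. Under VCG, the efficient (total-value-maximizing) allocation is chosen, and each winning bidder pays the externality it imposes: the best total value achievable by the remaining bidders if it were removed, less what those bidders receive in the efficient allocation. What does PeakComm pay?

Efficient allocation: VistaNet→Band F ($752M), Pulse→Band D ($482M), PeakComm→Band G ($979M); total welfare W = $2213M.
PeakComm receives Band G at value $979M, so the others get W − 979 = $1234M.
Without PeakComm: best allocation of the remaining 2 bidders over all 3 bands is VistaNet→Band F ($752M), Pulse→Band G ($883M), total $1635M.
VCG payment = (others' best without PeakComm) − (others' welfare with PeakComm) = 1635 − 1234 = $401M.

PeakComm pays $401M.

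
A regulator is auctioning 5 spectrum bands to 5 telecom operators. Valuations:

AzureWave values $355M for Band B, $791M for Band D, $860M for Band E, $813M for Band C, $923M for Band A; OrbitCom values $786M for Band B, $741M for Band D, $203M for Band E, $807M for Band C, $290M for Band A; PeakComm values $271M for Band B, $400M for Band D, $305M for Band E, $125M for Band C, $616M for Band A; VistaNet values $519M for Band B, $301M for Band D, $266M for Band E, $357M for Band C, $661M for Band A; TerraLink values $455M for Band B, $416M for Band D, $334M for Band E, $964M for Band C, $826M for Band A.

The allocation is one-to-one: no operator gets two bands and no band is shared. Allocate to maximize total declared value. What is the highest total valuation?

Maximum total: $3700M

This is the linear assignment problem.
Optimal: AzureWave→Band E ($860M), OrbitCom→Band D ($741M), PeakComm→Band A ($616M), VistaNet→Band B ($519M), TerraLink→Band C ($964M) — total 860+741+616+519+964 = $3700M.
Row-greedy (each operator in turn takes its best remaining band) gives $2983M, worse by 717.
Checked against all permutations: $3700M is optimal.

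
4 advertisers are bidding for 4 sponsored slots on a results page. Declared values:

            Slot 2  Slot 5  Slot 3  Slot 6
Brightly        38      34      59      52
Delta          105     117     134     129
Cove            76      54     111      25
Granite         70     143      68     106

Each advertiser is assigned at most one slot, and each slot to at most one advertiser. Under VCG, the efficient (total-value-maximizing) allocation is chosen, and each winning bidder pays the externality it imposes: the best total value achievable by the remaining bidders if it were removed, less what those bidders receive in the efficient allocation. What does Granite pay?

Granite pays $2.

Efficient allocation: Brightly→Slot 2 ($38), Delta→Slot 6 ($129), Cove→Slot 3 ($111), Granite→Slot 5 ($143); total welfare W = $421.
Granite receives Slot 5 at value $143, so the others get W − 143 = $278.
Without Granite: best allocation of the remaining 3 bidders over all 4 slots is Brightly→Slot 6 ($52), Delta→Slot 5 ($117), Cove→Slot 3 ($111), total $280.
VCG payment = (others' best without Granite) − (others' welfare with Granite) = 280 − 278 = $2.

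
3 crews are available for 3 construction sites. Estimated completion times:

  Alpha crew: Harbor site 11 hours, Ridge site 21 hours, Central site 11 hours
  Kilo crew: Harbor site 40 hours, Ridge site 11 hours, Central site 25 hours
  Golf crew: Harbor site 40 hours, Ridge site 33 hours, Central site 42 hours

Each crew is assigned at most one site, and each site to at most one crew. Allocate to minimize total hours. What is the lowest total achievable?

Treat this as an assignment problem: match each crew to one site.
Optimal: Alpha crew→Central site (11 hours), Kilo crew→Ridge site (11 hours), Golf crew→Harbor site (40 hours) — total 11+11+40 = 62 hours.
Row-greedy (each crew in turn takes its cheapest remaining site) gives 64 hours, worse by 2.
Next-best assignment: Alpha crew→Harbor site, Kilo crew→Ridge site, Golf crew→Central site = 64 hours.
Swapping Kilo crew↔Alpha crew (Kilo crew→Central site 25 hours, Alpha crew→Ridge site 21 hours) adds 24.
No other one-to-one assignment undercuts 62 hours.

Minimum total: 62 hours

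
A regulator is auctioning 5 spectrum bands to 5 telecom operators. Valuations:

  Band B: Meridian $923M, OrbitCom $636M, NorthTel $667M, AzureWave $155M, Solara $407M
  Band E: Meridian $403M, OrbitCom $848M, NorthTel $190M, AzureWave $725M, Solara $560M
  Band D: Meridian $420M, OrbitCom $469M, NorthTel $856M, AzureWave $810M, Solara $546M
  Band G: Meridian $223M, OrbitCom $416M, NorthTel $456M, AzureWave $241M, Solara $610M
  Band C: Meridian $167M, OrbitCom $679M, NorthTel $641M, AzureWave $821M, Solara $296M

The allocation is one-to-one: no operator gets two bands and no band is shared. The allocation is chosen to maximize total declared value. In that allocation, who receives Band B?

This is the linear assignment problem.
Optimal: Meridian→Band B ($923M), OrbitCom→Band E ($848M), NorthTel→Band D ($856M), AzureWave→Band C ($821M), Solara→Band G ($610M) — total 923+848+856+821+610 = $4058M.
Next-best assignment: Meridian→Band B, OrbitCom→Band E, NorthTel→Band C, AzureWave→Band D, Solara→Band G = $3832M.
Swapping OrbitCom↔NorthTel (OrbitCom→Band D $469M, NorthTel→Band E $190M) loses 1045.

Meridian receives Band B.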